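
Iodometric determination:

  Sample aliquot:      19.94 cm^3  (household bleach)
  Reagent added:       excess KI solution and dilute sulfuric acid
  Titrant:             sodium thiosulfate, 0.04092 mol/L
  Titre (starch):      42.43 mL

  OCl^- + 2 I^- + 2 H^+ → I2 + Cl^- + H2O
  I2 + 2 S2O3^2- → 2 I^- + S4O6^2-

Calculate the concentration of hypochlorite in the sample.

0.04354 mol/L

n(S2O3^2-) = 0.04243 × 0.04092 = 1.736 × 10^-3 mol
n(I2) = n(S2O3^2-)/2 = 8.681 × 10^-4 mol
n(OCl^-) in the aliquot = 8.681 × 10^-4 mol (1:1 ratio)
[OCl^-] = 8.681 × 10^-4 / 0.01994 = 0.04354 mol/L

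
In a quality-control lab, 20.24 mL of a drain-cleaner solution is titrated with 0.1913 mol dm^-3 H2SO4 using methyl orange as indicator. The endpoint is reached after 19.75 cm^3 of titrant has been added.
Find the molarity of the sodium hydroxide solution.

0.3733 mol/L

2 NaOH + H2SO4 → Na2SO4 + 2 H2O
n(H2SO4) = 0.01975 L × 0.1913 mol/L = 3.778 × 10^-3 mol
From the 2:1 mole ratio, n(NaOH) = 2/1 × 3.778 × 10^-3 = 7.556 × 10^-3 mol
[NaOH] = 7.556 × 10^-3 mol / 0.02024 L = 0.3733 mol/L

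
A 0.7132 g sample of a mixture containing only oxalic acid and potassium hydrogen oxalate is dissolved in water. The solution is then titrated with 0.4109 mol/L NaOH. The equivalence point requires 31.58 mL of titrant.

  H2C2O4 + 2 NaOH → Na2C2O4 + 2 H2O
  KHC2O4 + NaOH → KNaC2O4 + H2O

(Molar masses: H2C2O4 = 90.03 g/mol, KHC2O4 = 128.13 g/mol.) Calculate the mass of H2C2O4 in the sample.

0.5142 g

n(NaOH) = 0.03158 × 0.4109 = 0.01298 mol
Let x = n(H2C2O4), y = n(KHC2O4).
Titrant: 2x + 1y = 0.01298;  mass: 90.03x + 128.13y = 0.7132
Solving, x = 5.712 × 10^-3 mol, y = 1.553 × 10^-3 mol
mass of H2C2O4 = 5.712 × 10^-3 × 90.03 = 0.5142 g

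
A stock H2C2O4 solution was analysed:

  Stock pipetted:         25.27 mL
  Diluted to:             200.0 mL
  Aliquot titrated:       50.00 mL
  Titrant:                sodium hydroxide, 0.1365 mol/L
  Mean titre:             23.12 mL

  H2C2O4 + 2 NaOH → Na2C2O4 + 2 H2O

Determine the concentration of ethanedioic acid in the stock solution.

0.2498 mol/L

n(NaOH) = 0.02312 × 0.1365 = 3.156 × 10^-3 mol
From the 1:2 ratio, n(H2C2O4) in the aliquot = 1/2 × 3.156 × 10^-3 = 1.578 × 10^-3 mol
[H2C2O4]_dilute = 1.578 × 10^-3 / 0.05000 = 0.03156 mol/L
Dilution factor = 200.0 / 25.27 = 7.915
[H2C2O4]_stock = 0.03156 × 7.915 = 0.2498 mol/L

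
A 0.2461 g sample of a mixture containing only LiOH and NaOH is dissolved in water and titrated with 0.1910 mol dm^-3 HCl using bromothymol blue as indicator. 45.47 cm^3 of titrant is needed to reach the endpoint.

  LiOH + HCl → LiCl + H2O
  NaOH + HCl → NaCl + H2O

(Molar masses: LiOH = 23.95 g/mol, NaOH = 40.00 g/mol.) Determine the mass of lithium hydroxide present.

n(HCl) = 0.04547 × 0.1910 = 8.685 × 10^-3 mol
Let x = n(LiOH), y = n(NaOH).
Titrant: 1x + 1y = 8.685 × 10^-3;  mass: 23.95x + 40.00y = 0.2461
Solving, x = 6.311 × 10^-3 mol, y = 2.374 × 10^-3 mol
mass of LiOH = 6.311 × 10^-3 × 23.95 = 0.1511 g

0.1511 g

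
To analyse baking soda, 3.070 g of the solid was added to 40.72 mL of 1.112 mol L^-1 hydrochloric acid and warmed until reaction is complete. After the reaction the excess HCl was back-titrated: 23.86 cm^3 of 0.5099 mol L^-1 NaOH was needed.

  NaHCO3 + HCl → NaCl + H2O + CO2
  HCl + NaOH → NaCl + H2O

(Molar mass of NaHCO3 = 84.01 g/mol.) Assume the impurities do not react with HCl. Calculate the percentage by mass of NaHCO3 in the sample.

90.62 %

n(HCl) added = 0.04072 × 1.112 = 0.04528 mol
n(NaOH) used in back-titration = 0.02386 × 0.5099 = 0.01217 mol
n(HCl) left over = 0.01217 mol (1:1 ratio)
n(HCl) consumed by analyte = 0.04528 − 0.01217 = 0.03311 mol
n(NaHCO3) = 0.03311 mol (1:1 ratio)
mass of NaHCO3 = 0.03311 × 84.01 = 2.782 g
% NaHCO3 = 2.782 / 3.070 × 100 = 90.62 %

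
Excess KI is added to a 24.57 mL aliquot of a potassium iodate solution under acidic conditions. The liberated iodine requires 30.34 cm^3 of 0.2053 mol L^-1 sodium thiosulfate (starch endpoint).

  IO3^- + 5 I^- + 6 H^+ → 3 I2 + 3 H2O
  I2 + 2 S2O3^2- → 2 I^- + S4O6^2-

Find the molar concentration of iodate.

0.04225 mol/L

n(S2O3^2-) = 0.03034 × 0.2053 = 6.229 × 10^-3 mol
n(I2) = n(S2O3^2-)/2 = 3.114 × 10^-3 mol
From the 1:3 ratio, n(IO3^-) in the aliquot = 1/3 × 3.114 × 10^-3 = 1.038 × 10^-3 mol
[IO3^-] = 1.038 × 10^-3 / 0.02457 = 0.04225 mol/L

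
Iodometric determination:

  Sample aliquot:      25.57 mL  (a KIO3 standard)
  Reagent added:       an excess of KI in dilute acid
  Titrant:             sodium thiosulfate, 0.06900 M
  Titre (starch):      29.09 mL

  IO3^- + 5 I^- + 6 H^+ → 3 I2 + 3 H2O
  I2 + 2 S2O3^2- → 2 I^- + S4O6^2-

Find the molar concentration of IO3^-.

n(S2O3^2-) = 0.02909 × 0.06900 = 2.007 × 10^-3 mol
n(I2) = n(S2O3^2-)/2 = 1.004 × 10^-3 mol
From the 1:3 ratio, n(IO3^-) in the aliquot = 1/3 × 1.004 × 10^-3 = 3.345 × 10^-4 mol
[IO3^-] = 3.345 × 10^-4 / 0.02557 = 0.01308 mol/L

0.01308 M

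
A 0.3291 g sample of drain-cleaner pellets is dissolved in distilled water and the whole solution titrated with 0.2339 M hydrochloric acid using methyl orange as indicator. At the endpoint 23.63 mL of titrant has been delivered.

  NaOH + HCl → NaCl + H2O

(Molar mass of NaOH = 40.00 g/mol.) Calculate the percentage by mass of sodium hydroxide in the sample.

67.18 %

n(HCl) = 0.02363 L × 0.2339 mol/L = 5.527 × 10^-3 mol
n(NaOH) = 5.527 × 10^-3 mol (1:1 ratio)
mass of NaOH = 5.527 × 10^-3 × 40.00 g/mol = 0.2211 g
% NaOH = 0.2211 / 0.3291 × 100 = 67.18 %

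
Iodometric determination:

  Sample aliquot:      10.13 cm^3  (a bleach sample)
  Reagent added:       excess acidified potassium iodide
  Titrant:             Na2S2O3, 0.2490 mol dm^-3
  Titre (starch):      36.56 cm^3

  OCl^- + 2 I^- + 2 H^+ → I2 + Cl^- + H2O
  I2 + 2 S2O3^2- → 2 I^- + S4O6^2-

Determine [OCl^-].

0.4493 mol/L

n(S2O3^2-) = 0.03656 × 0.2490 = 9.103 × 10^-3 mol
n(I2) = n(S2O3^2-)/2 = 4.552 × 10^-3 mol
n(OCl^-) in the aliquot = 4.552 × 10^-3 mol (1:1 ratio)
[OCl^-] = 4.552 × 10^-3 / 0.01013 = 0.4493 mol/L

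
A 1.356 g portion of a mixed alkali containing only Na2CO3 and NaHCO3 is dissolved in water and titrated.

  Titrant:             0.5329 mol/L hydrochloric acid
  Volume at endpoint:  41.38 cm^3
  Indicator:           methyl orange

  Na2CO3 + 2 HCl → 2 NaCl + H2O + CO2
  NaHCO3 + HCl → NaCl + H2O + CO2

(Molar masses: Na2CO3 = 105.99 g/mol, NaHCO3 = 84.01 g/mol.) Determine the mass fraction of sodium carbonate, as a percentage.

n(HCl) = 0.04138 × 0.5329 = 0.02205 mol
Let x = n(Na2CO3), y = n(NaHCO3).
Titrant: 2x + 1y = 0.02205;  mass: 105.99x + 84.01y = 1.356
Solving, x = 8.005 × 10^-3 mol, y = 6.042 × 10^-3 mol
mass of Na2CO3 = 8.005 × 10^-3 × 105.99 = 0.8484 g
% Na2CO3 = 0.8484 / 1.356 × 100 = 62.57 %

62.57 %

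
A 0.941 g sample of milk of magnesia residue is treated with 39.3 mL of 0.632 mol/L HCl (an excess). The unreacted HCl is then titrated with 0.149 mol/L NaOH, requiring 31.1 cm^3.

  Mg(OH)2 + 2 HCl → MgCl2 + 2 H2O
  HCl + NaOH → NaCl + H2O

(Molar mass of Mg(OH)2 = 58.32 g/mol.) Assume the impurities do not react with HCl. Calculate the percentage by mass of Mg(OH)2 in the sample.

n(HCl) added = 0.0393 × 0.632 = 0.0248 mol
n(NaOH) used in back-titration = 0.0311 × 0.149 = 4.63 × 10^-3 mol
n(HCl) left over = 4.63 × 10^-3 mol (1:1 ratio)
n(HCl) consumed by analyte = 0.0248 − 4.63 × 10^-3 = 0.0202 mol
From the 1:2 ratio, n(Mg(OH)2) = 1/2 × 0.0202 = 0.0101 mol
mass of Mg(OH)2 = 0.0101 × 58.32 = 0.589 g
% Mg(OH)2 = 0.589 / 0.941 × 100 = 62.6 %

62.6 %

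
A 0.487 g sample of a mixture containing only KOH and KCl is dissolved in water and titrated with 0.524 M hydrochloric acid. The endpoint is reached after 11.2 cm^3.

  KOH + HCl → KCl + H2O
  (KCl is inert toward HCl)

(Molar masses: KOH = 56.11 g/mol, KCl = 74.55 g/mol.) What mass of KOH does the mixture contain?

n(HCl) = 0.0112 × 0.524 = 5.87 × 10^-3 mol
Let x = n(KOH), y = n(KCl).
Titrant: 1x = 5.87 × 10^-3;  mass: 56.11x + 74.55y = 0.487
Solving, x = 5.87 × 10^-3 mol, y = 2.12 × 10^-3 mol
mass of KOH = 5.87 × 10^-3 × 56.11 = 0.329 g

0.329 g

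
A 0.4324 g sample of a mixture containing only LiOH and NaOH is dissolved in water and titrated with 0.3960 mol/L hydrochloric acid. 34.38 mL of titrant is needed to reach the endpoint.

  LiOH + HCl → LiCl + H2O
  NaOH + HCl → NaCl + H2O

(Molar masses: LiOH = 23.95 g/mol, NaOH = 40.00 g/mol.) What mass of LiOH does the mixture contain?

n(HCl) = 0.03438 × 0.3960 = 0.01361 mol
Let x = n(LiOH), y = n(NaOH).
Titrant: 1x + 1y = 0.01361;  mass: 23.95x + 40.00y = 0.4324
Solving, x = 6.989 × 10^-3 mol, y = 6.625 × 10^-3 mol
mass of LiOH = 6.989 × 10^-3 × 23.95 = 0.1674 g

0.1674 g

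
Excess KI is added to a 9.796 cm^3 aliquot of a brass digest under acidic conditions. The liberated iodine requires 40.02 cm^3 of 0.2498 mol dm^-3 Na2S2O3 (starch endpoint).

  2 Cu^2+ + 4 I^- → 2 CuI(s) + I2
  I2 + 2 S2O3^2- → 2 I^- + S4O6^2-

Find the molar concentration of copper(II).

n(S2O3^2-) = 0.04002 × 0.2498 = 9.997 × 10^-3 mol
n(I2) = n(S2O3^2-)/2 = 4.998 × 10^-3 mol
From the 2:1 ratio, n(Cu2+) in the aliquot = 2/1 × 4.998 × 10^-3 = 9.997 × 10^-3 mol
[Cu2+] = 9.997 × 10^-3 / 0.009796 = 1.021 mol/L

1.021 mol/L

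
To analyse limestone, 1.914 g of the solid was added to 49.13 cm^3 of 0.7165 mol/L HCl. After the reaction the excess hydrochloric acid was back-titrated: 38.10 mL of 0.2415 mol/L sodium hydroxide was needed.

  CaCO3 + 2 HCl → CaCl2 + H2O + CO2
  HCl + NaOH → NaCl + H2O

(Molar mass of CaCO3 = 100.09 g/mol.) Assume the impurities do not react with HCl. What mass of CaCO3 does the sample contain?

1.301 g

n(HCl) added = 0.04913 × 0.7165 = 0.03520 mol
n(NaOH) used in back-titration = 0.03810 × 0.2415 = 9.201 × 10^-3 mol
n(HCl) left over = 9.201 × 10^-3 mol (1:1 ratio)
n(HCl) consumed by analyte = 0.03520 − 9.201 × 10^-3 = 0.02600 mol
From the 1:2 ratio, n(CaCO3) = 1/2 × 0.02600 = 0.01300 mol
mass of CaCO3 = 0.01300 × 100.09 = 1.301 g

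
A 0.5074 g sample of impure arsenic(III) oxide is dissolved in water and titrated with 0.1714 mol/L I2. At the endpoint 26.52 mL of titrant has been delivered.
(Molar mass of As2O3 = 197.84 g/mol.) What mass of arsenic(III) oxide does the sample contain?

0.4496 g

As2O3 + 2 I2 + 2 H2O → As2O5 + 4 HI
n(I2) = 0.02652 L × 0.1714 mol/L = 4.546 × 10^-3 mol
From the 1:2 ratio, n(As2O3) = 1/2 × 4.546 × 10^-3 = 2.273 × 10^-3 mol
mass of As2O3 = 2.273 × 10^-3 × 197.84 g/mol = 0.4496 g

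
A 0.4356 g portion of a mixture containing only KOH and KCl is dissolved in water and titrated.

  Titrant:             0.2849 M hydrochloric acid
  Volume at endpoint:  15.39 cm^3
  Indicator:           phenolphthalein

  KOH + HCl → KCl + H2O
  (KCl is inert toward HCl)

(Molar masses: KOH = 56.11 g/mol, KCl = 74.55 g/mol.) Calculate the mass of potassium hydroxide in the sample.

n(HCl) = 0.01539 × 0.2849 = 4.385 × 10^-3 mol
Let x = n(KOH), y = n(KCl).
Titrant: 1x = 4.385 × 10^-3;  mass: 56.11x + 74.55y = 0.4356
Solving, x = 4.385 × 10^-3 mol, y = 2.543 × 10^-3 mol
mass of KOH = 4.385 × 10^-3 × 56.11 = 0.2460 g

0.2460 g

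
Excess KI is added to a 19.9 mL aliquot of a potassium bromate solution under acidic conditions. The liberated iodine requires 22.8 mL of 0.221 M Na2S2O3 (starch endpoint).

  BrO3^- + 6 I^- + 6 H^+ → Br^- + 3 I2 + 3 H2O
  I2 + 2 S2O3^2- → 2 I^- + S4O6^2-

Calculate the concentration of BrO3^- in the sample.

n(S2O3^2-) = 0.0228 × 0.221 = 5.04 × 10^-3 mol
n(I2) = n(S2O3^2-)/2 = 2.52 × 10^-3 mol
From the 1:3 ratio, n(BrO3^-) in the aliquot = 1/3 × 2.52 × 10^-3 = 8.40 × 10^-4 mol
[BrO3^-] = 8.40 × 10^-4 / 0.0199 = 0.0422 mol/L

0.0422 M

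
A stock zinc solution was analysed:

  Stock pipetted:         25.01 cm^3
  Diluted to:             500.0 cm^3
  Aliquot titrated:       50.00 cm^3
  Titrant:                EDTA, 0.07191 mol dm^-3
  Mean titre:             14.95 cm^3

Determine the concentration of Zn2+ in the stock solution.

0.4298 mol/L

Zn^2+ + EDTA^4- → [Zn(EDTA)]^2-
n(EDTA) = 0.01495 × 0.07191 = 1.075 × 10^-3 mol
n(Zn2+) in the aliquot = 1.075 × 10^-3 mol (1:1 ratio)
[Zn2+]_dilute = 1.075 × 10^-3 / 0.05000 = 0.02150 mol/L
Dilution factor = 500.0 / 25.01 = 19.99
[Zn2+]_stock = 0.02150 × 19.99 = 0.4298 mol/L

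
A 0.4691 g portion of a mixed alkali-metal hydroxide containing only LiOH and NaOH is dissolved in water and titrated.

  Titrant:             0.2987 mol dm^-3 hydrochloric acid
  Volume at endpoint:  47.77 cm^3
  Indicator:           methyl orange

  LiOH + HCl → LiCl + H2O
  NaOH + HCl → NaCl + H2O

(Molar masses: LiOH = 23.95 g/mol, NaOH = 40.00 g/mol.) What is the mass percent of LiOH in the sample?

n(HCl) = 0.04777 × 0.2987 = 0.01427 mol
Let x = n(LiOH), y = n(NaOH).
Titrant: 1x + 1y = 0.01427;  mass: 23.95x + 40.00y = 0.4691
Solving, x = 6.334 × 10^-3 mol, y = 7.935 × 10^-3 mol
mass of LiOH = 6.334 × 10^-3 × 23.95 = 0.1517 g
% LiOH = 0.1517 / 0.4691 × 100 = 32.34 %

32.34 %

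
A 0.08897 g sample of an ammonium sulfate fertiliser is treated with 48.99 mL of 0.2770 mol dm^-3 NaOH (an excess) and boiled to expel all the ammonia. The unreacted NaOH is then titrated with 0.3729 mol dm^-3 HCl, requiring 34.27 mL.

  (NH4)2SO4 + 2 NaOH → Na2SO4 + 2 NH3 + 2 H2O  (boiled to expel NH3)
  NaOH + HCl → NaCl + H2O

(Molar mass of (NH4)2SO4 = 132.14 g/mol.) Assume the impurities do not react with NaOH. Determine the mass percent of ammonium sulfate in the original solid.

58.74 %

n(NaOH) added = 0.04899 × 0.2770 = 0.01357 mol
n(HCl) used in back-titration = 0.03427 × 0.3729 = 0.01278 mol
n(NaOH) left over = 0.01278 mol (1:1 ratio)
n(NaOH) consumed by analyte = 0.01357 − 0.01278 = 7.909 × 10^-4 mol
From the 1:2 ratio, n((NH4)2SO4) = 1/2 × 7.909 × 10^-4 = 3.955 × 10^-4 mol
mass of (NH4)2SO4 = 3.955 × 10^-4 × 132.14 = 0.05226 g
% (NH4)2SO4 = 0.05226 / 0.08897 × 100 = 58.74 %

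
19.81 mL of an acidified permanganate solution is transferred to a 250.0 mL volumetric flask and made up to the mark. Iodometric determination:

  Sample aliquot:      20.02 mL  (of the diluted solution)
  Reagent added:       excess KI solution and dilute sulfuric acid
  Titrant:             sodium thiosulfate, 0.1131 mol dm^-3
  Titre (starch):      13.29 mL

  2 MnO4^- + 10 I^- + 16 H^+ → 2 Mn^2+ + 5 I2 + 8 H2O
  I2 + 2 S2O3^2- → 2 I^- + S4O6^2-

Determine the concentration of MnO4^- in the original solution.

n(S2O3^2-) = 0.01329 × 0.1131 = 1.503 × 10^-3 mol
n(I2) = n(S2O3^2-)/2 = 7.515 × 10^-4 mol
From the 2:5 ratio, n(MnO4^-) in the aliquot = 2/5 × 7.515 × 10^-4 = 3.006 × 10^-4 mol
[MnO4^-]_dilute = 3.006 × 10^-4 / 0.02002 = 0.01502 mol/L
[MnO4^-]_original = 0.01502 × 250.0/19.81 = 0.1895 mol/L

0.1895 mol/L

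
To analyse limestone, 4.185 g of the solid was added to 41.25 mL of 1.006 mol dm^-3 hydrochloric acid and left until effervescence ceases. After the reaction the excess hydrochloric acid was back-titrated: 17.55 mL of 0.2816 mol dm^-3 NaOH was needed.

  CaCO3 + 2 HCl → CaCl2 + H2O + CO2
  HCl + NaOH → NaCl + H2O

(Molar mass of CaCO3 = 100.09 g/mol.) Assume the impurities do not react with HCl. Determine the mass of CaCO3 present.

n(HCl) added = 0.04125 × 1.006 = 0.04150 mol
n(NaOH) used in back-titration = 0.01755 × 0.2816 = 4.942 × 10^-3 mol
n(HCl) left over = 4.942 × 10^-3 mol (1:1 ratio)
n(HCl) consumed by analyte = 0.04150 − 4.942 × 10^-3 = 0.03656 mol
From the 1:2 ratio, n(CaCO3) = 1/2 × 0.03656 = 0.01828 mol
mass of CaCO3 = 0.01828 × 100.09 = 1.829 g

1.829 g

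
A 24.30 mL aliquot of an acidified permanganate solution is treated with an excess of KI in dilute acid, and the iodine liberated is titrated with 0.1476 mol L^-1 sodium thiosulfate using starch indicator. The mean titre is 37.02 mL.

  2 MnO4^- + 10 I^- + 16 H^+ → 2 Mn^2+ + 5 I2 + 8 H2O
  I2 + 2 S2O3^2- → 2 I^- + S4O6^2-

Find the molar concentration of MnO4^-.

n(S2O3^2-) = 0.03702 × 0.1476 = 5.464 × 10^-3 mol
n(I2) = n(S2O3^2-)/2 = 2.732 × 10^-3 mol
From the 2:5 ratio, n(MnO4^-) in the aliquot = 2/5 × 2.732 × 10^-3 = 1.093 × 10^-3 mol
[MnO4^-] = 1.093 × 10^-3 / 0.02430 = 0.04497 mol/L

0.04497 mol/L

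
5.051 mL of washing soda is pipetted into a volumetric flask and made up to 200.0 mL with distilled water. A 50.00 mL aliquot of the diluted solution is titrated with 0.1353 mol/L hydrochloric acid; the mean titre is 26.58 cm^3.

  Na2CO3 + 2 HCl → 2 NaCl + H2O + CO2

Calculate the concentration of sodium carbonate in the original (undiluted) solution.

1.424 mol/L

n(HCl) = 0.02658 × 0.1353 = 3.596 × 10^-3 mol
From the 1:2 ratio, n(Na2CO3) in the aliquot = 1/2 × 3.596 × 10^-3 = 1.798 × 10^-3 mol
[Na2CO3]_dilute = 1.798 × 10^-3 / 0.05000 = 0.03596 mol/L
Dilution factor = 200.0 / 5.051 = 39.60
[Na2CO3]_stock = 0.03596 × 39.60 = 1.424 mol/L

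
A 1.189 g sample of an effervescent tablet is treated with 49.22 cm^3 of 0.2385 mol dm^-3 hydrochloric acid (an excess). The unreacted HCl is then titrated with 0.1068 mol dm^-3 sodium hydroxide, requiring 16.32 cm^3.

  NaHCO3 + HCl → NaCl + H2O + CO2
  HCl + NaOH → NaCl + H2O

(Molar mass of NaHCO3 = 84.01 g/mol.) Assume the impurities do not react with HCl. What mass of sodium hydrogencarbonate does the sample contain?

n(HCl) added = 0.04922 × 0.2385 = 0.01174 mol
n(NaOH) used in back-titration = 0.01632 × 0.1068 = 1.743 × 10^-3 mol
n(HCl) left over = 1.743 × 10^-3 mol (1:1 ratio)
n(HCl) consumed by analyte = 0.01174 − 1.743 × 10^-3 = 9.996 × 10^-3 mol
n(NaHCO3) = 9.996 × 10^-3 mol (1:1 ratio)
mass of NaHCO3 = 9.996 × 10^-3 × 84.01 = 0.8398 g

0.8398 g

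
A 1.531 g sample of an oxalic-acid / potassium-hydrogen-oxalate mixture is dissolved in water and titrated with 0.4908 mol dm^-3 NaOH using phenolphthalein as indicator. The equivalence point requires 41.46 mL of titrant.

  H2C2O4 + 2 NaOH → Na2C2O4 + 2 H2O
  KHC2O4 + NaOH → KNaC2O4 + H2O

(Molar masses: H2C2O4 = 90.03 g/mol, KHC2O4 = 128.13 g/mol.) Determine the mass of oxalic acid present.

n(NaOH) = 0.04146 × 0.4908 = 0.02035 mol
Let x = n(H2C2O4), y = n(KHC2O4).
Titrant: 2x + 1y = 0.02035;  mass: 90.03x + 128.13y = 1.531
Solving, x = 6.475 × 10^-3 mol, y = 7.399 × 10^-3 mol
mass of H2C2O4 = 6.475 × 10^-3 × 90.03 = 0.5829 g

0.5829 g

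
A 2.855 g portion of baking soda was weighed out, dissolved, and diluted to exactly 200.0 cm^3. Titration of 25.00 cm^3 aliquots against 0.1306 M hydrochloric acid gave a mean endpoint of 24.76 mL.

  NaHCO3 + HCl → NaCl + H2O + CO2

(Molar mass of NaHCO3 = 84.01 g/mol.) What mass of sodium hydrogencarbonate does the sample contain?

n(HCl) per titration = 0.02476 × 0.1306 = 3.234 × 10^-3 mol
n(NaHCO3) in each aliquot = 3.234 × 10^-3 mol (1:1 ratio)
n(NaHCO3) in the whole flask = 3.234 × 10^-3 × 200.0/25.00 = 0.02587 mol
mass of NaHCO3 = 0.02587 × 84.01 = 2.173 g

2.173 g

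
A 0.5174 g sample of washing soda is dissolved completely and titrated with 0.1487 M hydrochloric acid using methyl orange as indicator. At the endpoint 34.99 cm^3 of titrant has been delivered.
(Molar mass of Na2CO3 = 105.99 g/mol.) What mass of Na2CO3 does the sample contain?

Na2CO3 + 2 HCl → 2 NaCl + H2O + CO2
n(HCl) = 0.03499 L × 0.1487 mol/L = 5.203 × 10^-3 mol
From the 1:2 ratio, n(Na2CO3) = 1/2 × 5.203 × 10^-3 = 2.602 × 10^-3 mol
mass of Na2CO3 = 2.602 × 10^-3 × 105.99 g/mol = 0.2757 g

0.2757 g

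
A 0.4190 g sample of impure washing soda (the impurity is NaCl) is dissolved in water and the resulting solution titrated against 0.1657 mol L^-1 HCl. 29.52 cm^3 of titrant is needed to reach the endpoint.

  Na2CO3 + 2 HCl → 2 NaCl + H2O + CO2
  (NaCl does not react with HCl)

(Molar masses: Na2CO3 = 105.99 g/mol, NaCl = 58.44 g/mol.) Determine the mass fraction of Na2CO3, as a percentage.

n(HCl) = 0.02952 × 0.1657 = 4.891 × 10^-3 mol
Let x = n(Na2CO3), y = n(NaCl).
Titrant: 2x = 4.891 × 10^-3;  mass: 105.99x + 58.44y = 0.4190
Solving, x = 2.446 × 10^-3 mol, y = 2.734 × 10^-3 mol
mass of Na2CO3 = 2.446 × 10^-3 × 105.99 = 0.2592 g
% Na2CO3 = 0.2592 / 0.4190 × 100 = 61.87 %

61.87 %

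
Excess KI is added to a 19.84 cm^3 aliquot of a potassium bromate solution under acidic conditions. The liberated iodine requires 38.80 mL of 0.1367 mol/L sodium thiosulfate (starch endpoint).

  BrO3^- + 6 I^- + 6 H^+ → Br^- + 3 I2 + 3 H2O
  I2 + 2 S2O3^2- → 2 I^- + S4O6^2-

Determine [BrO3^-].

0.04456 mol/L

n(S2O3^2-) = 0.03880 × 0.1367 = 5.304 × 10^-3 mol
n(I2) = n(S2O3^2-)/2 = 2.652 × 10^-3 mol
From the 1:3 ratio, n(BrO3^-) in the aliquot = 1/3 × 2.652 × 10^-3 = 8.840 × 10^-4 mol
[BrO3^-] = 8.840 × 10^-4 / 0.01984 = 0.04456 mol/L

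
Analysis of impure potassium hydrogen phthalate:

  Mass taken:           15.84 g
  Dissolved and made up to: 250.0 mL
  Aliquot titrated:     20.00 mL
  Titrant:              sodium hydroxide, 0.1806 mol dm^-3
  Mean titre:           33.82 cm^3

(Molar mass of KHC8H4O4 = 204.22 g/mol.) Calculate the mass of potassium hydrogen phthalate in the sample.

15.59 g

KHC8H4O4 + NaOH → KNaC8H4O4 + H2O
n(NaOH) per titration = 0.03382 × 0.1806 = 6.108 × 10^-3 mol
n(KHC8H4O4) in each aliquot = 6.108 × 10^-3 mol (1:1 ratio)
n(KHC8H4O4) in the whole flask = 6.108 × 10^-3 × 250.0/20.00 = 0.07635 mol
mass of KHC8H4O4 = 0.07635 × 204.22 = 15.59 g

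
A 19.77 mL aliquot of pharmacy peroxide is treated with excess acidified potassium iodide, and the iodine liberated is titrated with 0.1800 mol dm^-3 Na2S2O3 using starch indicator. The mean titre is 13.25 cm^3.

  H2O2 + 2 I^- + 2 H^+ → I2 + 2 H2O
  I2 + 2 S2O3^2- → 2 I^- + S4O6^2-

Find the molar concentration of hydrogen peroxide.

0.06032 mol/L

n(S2O3^2-) = 0.01325 × 0.1800 = 2.385 × 10^-3 mol
n(I2) = n(S2O3^2-)/2 = 1.192 × 10^-3 mol
n(H2O2) in the aliquot = 1.192 × 10^-3 mol (1:1 ratio)
[H2O2] = 1.192 × 10^-3 / 0.01977 = 0.06032 mol/L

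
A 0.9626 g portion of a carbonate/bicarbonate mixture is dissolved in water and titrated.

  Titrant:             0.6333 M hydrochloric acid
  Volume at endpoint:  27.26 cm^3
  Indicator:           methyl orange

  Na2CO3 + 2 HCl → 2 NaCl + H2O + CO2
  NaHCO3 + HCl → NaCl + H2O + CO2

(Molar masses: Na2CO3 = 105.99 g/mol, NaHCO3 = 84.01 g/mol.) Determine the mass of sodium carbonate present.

n(HCl) = 0.02726 × 0.6333 = 0.01726 mol
Let x = n(Na2CO3), y = n(NaHCO3).
Titrant: 2x + 1y = 0.01726;  mass: 105.99x + 84.01y = 0.9626
Solving, x = 7.863 × 10^-3 mol, y = 1.538 × 10^-3 mol
mass of Na2CO3 = 7.863 × 10^-3 × 105.99 = 0.8334 g

0.8334 g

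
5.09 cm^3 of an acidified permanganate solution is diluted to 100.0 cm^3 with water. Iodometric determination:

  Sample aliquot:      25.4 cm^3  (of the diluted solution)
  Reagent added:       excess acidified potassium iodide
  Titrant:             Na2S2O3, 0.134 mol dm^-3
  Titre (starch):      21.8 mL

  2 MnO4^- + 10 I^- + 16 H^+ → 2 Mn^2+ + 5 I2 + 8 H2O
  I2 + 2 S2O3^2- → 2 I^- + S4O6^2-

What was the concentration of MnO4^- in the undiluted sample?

0.452 mol/L

n(S2O3^2-) = 0.0218 × 0.134 = 2.92 × 10^-3 mol
n(I2) = n(S2O3^2-)/2 = 1.46 × 10^-3 mol
From the 2:5 ratio, n(MnO4^-) in the aliquot = 2/5 × 1.46 × 10^-3 = 5.84 × 10^-4 mol
[MnO4^-]_dilute = 5.84 × 10^-4 / 0.0254 = 0.0230 mol/L
[MnO4^-]_original = 0.0230 × 100.0/5.09 = 0.452 mol/L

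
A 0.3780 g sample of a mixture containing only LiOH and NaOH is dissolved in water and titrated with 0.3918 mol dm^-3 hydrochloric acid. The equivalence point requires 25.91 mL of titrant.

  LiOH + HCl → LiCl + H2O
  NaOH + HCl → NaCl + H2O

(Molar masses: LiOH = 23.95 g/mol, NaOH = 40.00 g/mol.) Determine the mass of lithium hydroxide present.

0.04187 g

n(HCl) = 0.02591 × 0.3918 = 0.01015 mol
Let x = n(LiOH), y = n(NaOH).
Titrant: 1x + 1y = 0.01015;  mass: 23.95x + 40.00y = 0.3780
Solving, x = 1.748 × 10^-3 mol, y = 8.403 × 10^-3 mol
mass of LiOH = 1.748 × 10^-3 × 23.95 = 0.04187 g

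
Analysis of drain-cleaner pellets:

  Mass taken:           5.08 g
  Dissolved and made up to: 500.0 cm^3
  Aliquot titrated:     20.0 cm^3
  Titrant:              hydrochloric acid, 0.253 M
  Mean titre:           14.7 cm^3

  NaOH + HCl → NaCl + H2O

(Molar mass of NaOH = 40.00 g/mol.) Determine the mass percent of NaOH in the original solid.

73.2 %

n(HCl) per titration = 0.0147 × 0.253 = 3.72 × 10^-3 mol
n(NaOH) in each aliquot = 3.72 × 10^-3 mol (1:1 ratio)
n(NaOH) in the whole flask = 3.72 × 10^-3 × 500.0/20.0 = 0.0930 mol
mass of NaOH = 0.0930 × 40.00 = 3.72 g
% NaOH = 3.72 / 5.08 × 100 = 73.2 %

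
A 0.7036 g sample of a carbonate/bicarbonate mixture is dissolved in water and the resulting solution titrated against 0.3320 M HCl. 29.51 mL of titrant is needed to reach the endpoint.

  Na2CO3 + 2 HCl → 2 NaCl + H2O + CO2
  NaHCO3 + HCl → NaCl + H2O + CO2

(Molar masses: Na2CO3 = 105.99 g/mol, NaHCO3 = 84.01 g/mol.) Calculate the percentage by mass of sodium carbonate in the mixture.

29.01 %

n(HCl) = 0.02951 × 0.3320 = 9.797 × 10^-3 mol
Let x = n(Na2CO3), y = n(NaHCO3).
Titrant: 2x + 1y = 9.797 × 10^-3;  mass: 105.99x + 84.01y = 0.7036
Solving, x = 1.926 × 10^-3 mol, y = 5.945 × 10^-3 mol
mass of Na2CO3 = 1.926 × 10^-3 × 105.99 = 0.2041 g
% Na2CO3 = 0.2041 / 0.7036 × 100 = 29.01 %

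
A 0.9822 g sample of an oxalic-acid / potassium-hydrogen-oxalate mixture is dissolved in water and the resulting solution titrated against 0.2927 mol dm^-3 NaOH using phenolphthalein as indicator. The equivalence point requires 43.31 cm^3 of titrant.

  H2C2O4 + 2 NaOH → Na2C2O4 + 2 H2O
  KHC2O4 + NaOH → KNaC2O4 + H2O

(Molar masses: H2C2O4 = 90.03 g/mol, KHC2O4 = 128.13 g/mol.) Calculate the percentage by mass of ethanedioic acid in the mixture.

n(NaOH) = 0.04331 × 0.2927 = 0.01268 mol
Let x = n(H2C2O4), y = n(KHC2O4).
Titrant: 2x + 1y = 0.01268;  mass: 90.03x + 128.13y = 0.9822
Solving, x = 3.863 × 10^-3 mol, y = 4.952 × 10^-3 mol
mass of H2C2O4 = 3.863 × 10^-3 × 90.03 = 0.3478 g
% H2C2O4 = 0.3478 / 0.9822 × 100 = 35.41 %

35.41 %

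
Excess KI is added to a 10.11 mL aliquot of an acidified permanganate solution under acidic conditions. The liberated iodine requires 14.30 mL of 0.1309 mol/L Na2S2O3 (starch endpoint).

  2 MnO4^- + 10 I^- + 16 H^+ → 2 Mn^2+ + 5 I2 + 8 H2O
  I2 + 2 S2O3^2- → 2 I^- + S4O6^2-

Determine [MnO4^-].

n(S2O3^2-) = 0.01430 × 0.1309 = 1.872 × 10^-3 mol
n(I2) = n(S2O3^2-)/2 = 9.359 × 10^-4 mol
From the 2:5 ratio, n(MnO4^-) in the aliquot = 2/5 × 9.359 × 10^-4 = 3.744 × 10^-4 mol
[MnO4^-] = 3.744 × 10^-4 / 0.01011 = 0.03703 mol/L

0.03703 mol/L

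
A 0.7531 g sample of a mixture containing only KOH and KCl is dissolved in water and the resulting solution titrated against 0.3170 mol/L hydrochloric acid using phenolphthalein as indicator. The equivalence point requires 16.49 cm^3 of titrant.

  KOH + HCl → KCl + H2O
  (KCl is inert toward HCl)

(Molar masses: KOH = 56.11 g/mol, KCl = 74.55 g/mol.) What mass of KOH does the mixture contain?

0.2933 g

n(HCl) = 0.01649 × 0.3170 = 5.227 × 10^-3 mol
Let x = n(KOH), y = n(KCl).
Titrant: 1x = 5.227 × 10^-3;  mass: 56.11x + 74.55y = 0.7531
Solving, x = 5.227 × 10^-3 mol, y = 6.168 × 10^-3 mol
mass of KOH = 5.227 × 10^-3 × 56.11 = 0.2933 g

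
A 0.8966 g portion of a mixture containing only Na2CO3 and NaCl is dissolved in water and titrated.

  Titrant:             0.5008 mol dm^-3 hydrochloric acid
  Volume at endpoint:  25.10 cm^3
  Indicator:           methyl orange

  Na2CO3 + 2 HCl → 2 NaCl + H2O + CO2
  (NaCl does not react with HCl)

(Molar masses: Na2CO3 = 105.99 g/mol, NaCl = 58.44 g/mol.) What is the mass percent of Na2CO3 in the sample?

n(HCl) = 0.02510 × 0.5008 = 0.01257 mol
Let x = n(Na2CO3), y = n(NaCl).
Titrant: 2x = 0.01257;  mass: 105.99x + 58.44y = 0.8966
Solving, x = 6.285 × 10^-3 mol, y = 3.943 × 10^-3 mol
mass of Na2CO3 = 6.285 × 10^-3 × 105.99 = 0.6662 g
% Na2CO3 = 0.6662 / 0.8966 × 100 = 74.30 %

74.30 %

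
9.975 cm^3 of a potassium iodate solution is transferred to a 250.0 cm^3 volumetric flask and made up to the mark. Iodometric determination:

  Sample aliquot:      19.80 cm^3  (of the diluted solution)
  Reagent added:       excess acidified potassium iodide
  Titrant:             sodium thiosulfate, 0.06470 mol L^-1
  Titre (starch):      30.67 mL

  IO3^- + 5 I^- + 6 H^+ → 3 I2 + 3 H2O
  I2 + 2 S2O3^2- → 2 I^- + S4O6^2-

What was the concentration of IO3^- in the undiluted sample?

n(S2O3^2-) = 0.03067 × 0.06470 = 1.984 × 10^-3 mol
n(I2) = n(S2O3^2-)/2 = 9.922 × 10^-4 mol
From the 1:3 ratio, n(IO3^-) in the aliquot = 1/3 × 9.922 × 10^-4 = 3.307 × 10^-4 mol
[IO3^-]_dilute = 3.307 × 10^-4 / 0.01980 = 0.01670 mol/L
[IO3^-]_original = 0.01670 × 250.0/9.975 = 0.4186 mol/L

0.4186 mol/L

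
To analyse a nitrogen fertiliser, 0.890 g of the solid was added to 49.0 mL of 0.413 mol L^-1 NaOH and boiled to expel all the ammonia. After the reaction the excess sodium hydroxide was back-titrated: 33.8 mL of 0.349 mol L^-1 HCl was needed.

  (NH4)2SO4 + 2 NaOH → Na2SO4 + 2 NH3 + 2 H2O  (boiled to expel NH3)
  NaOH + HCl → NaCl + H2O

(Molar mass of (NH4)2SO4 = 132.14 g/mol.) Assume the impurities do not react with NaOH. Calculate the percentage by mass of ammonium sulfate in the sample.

n(NaOH) added = 0.0490 × 0.413 = 0.0202 mol
n(HCl) used in back-titration = 0.0338 × 0.349 = 0.0118 mol
n(NaOH) left over = 0.0118 mol (1:1 ratio)
n(NaOH) consumed by analyte = 0.0202 − 0.0118 = 8.44 × 10^-3 mol
From the 1:2 ratio, n((NH4)2SO4) = 1/2 × 8.44 × 10^-3 = 4.22 × 10^-3 mol
mass of (NH4)2SO4 = 4.22 × 10^-3 × 132.14 = 0.558 g
% (NH4)2SO4 = 0.558 / 0.890 × 100 = 62.7 %

62.7 %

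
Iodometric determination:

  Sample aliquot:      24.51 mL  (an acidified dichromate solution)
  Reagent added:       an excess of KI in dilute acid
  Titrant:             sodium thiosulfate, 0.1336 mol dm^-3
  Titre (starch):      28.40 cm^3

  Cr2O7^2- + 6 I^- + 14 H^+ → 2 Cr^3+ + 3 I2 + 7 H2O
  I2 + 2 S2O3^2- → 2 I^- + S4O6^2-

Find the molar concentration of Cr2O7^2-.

n(S2O3^2-) = 0.02840 × 0.1336 = 3.794 × 10^-3 mol
n(I2) = n(S2O3^2-)/2 = 1.897 × 10^-3 mol
From the 1:3 ratio, n(Cr2O7^2-) in the aliquot = 1/3 × 1.897 × 10^-3 = 6.324 × 10^-4 mol
[Cr2O7^2-] = 6.324 × 10^-4 / 0.02451 = 0.02580 mol/L

0.02580 mol/L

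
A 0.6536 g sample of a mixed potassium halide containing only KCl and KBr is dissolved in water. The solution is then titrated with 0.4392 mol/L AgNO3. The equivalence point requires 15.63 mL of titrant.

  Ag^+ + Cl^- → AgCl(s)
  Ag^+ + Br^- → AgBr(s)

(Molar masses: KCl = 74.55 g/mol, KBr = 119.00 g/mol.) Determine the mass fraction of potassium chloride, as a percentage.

41.90 %

n(AgNO3) = 0.01563 × 0.4392 = 6.865 × 10^-3 mol
Let x = n(KCl), y = n(KBr).
Titrant: 1x + 1y = 6.865 × 10^-3;  mass: 74.55x + 119.00y = 0.6536
Solving, x = 3.674 × 10^-3 mol, y = 3.191 × 10^-3 mol
mass of KCl = 3.674 × 10^-3 × 74.55 = 0.2739 g
% KCl = 0.2739 / 0.6536 × 100 = 41.90 %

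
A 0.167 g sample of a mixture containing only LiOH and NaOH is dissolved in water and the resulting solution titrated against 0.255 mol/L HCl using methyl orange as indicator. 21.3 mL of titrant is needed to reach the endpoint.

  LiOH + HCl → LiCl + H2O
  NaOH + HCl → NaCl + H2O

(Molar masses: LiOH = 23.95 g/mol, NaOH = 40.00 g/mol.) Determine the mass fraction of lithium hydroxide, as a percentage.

44.9 %

n(HCl) = 0.0213 × 0.255 = 5.43 × 10^-3 mol
Let x = n(LiOH), y = n(NaOH).
Titrant: 1x + 1y = 5.43 × 10^-3;  mass: 23.95x + 40.00y = 0.167
Solving, x = 3.13 × 10^-3 mol, y = 2.30 × 10^-3 mol
mass of LiOH = 3.13 × 10^-3 × 23.95 = 0.0750 g
% LiOH = 0.0750 / 0.167 × 100 = 44.9 %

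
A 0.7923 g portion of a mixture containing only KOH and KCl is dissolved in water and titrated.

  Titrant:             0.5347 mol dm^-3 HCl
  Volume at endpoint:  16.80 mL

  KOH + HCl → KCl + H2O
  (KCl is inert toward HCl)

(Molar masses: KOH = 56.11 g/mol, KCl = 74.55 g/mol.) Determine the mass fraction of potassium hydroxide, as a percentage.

n(HCl) = 0.01680 × 0.5347 = 8.983 × 10^-3 mol
Let x = n(KOH), y = n(KCl).
Titrant: 1x = 8.983 × 10^-3;  mass: 56.11x + 74.55y = 0.7923
Solving, x = 8.983 × 10^-3 mol, y = 3.867 × 10^-3 mol
mass of KOH = 8.983 × 10^-3 × 56.11 = 0.5040 g
% KOH = 0.5040 / 0.7923 × 100 = 63.62 %

63.62 %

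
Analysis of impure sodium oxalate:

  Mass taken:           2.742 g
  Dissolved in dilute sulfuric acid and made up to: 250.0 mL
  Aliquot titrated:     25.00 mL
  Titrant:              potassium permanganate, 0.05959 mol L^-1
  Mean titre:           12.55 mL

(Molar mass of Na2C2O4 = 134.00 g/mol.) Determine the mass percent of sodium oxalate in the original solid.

2 MnO4^- + 5 C2O4^2- + 16 H^+ → 2 Mn^2+ + 10 CO2 + 8 H2O
n(KMnO4) per titration = 0.01255 × 0.05959 = 7.479 × 10^-4 mol
From the 5:2 ratio, n(Na2C2O4) in each aliquot = 5/2 × 7.479 × 10^-4 = 1.870 × 10^-3 mol
n(Na2C2O4) in the whole flask = 1.870 × 10^-3 × 250.0/25.00 = 0.01870 mol
mass of Na2C2O4 = 0.01870 × 134.00 = 2.505 g
% Na2C2O4 = 2.505 / 2.742 × 100 = 91.37 %

91.37 %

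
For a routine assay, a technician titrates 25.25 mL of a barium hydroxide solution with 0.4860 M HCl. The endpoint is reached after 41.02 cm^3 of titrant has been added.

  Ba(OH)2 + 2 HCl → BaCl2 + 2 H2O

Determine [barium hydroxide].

0.3948 M

n(HCl) = 0.04102 L × 0.4860 mol/L = 0.01994 mol
From the 1:2 mole ratio, n(Ba(OH)2) = 1/2 × 0.01994 = 9.968 × 10^-3 mol
[Ba(OH)2] = 9.968 × 10^-3 mol / 0.02525 L = 0.3948 mol/L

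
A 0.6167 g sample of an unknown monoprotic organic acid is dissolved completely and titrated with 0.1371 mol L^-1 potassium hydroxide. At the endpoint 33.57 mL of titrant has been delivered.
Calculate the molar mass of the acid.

n(KOH) = 0.03357 L × 0.1371 mol/L = 4.602 × 10^-3 mol
n(HA) = 4.602 × 10^-3 mol (1:1 ratio)
M = m / n = 0.6167 g / 4.602 × 10^-3 mol = 134.0 g/mol

134.0 g/mol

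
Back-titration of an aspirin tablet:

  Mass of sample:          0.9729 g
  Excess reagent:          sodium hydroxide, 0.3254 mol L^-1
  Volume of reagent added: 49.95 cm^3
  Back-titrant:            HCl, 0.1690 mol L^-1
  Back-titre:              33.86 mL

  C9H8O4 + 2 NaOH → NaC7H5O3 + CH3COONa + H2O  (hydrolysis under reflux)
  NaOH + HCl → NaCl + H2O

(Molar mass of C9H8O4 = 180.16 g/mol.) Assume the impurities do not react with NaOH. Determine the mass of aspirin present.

n(NaOH) added = 0.04995 × 0.3254 = 0.01625 mol
n(HCl) used in back-titration = 0.03386 × 0.1690 = 5.722 × 10^-3 mol
n(NaOH) left over = 5.722 × 10^-3 mol (1:1 ratio)
n(NaOH) consumed by analyte = 0.01625 − 5.722 × 10^-3 = 0.01053 mol
From the 1:2 ratio, n(C9H8O4) = 1/2 × 0.01053 = 5.266 × 10^-3 mol
mass of C9H8O4 = 5.266 × 10^-3 × 180.16 = 0.9487 g

0.9487 g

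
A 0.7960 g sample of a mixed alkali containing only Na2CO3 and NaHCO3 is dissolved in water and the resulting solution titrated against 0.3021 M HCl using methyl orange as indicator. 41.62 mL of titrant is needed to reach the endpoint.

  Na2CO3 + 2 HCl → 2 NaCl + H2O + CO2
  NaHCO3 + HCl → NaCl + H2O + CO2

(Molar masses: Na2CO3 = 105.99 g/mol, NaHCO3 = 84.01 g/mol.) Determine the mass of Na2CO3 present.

0.4448 g

n(HCl) = 0.04162 × 0.3021 = 0.01257 mol
Let x = n(Na2CO3), y = n(NaHCO3).
Titrant: 2x + 1y = 0.01257;  mass: 105.99x + 84.01y = 0.7960
Solving, x = 4.196 × 10^-3 mol, y = 4.181 × 10^-3 mol
mass of Na2CO3 = 4.196 × 10^-3 × 105.99 = 0.4448 g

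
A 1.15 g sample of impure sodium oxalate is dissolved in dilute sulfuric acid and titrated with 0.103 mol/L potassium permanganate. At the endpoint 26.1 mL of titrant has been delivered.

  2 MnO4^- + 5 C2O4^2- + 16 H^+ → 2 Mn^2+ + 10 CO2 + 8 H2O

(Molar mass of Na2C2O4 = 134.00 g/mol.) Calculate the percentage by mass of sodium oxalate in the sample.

n(KMnO4) = 0.0261 L × 0.103 mol/L = 2.69 × 10^-3 mol
From the 5:2 ratio, n(Na2C2O4) = 5/2 × 2.69 × 10^-3 = 6.72 × 10^-3 mol
mass of Na2C2O4 = 6.72 × 10^-3 × 134.00 g/mol = 0.901 g
% Na2C2O4 = 0.901 / 1.15 × 100 = 78.3 %

78.3 %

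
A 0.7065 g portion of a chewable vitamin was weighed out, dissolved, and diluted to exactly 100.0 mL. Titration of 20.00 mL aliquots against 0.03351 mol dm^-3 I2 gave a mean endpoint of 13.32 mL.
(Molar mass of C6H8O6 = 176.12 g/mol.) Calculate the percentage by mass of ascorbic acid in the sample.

C6H8O6 + I2 → C6H6O6 + 2 HI
n(I2) per titration = 0.01332 × 0.03351 = 4.464 × 10^-4 mol
n(C6H8O6) in each aliquot = 4.464 × 10^-4 mol (1:1 ratio)
n(C6H8O6) in the whole flask = 4.464 × 10^-4 × 100.0/20.00 = 2.232 × 10^-3 mol
mass of C6H8O6 = 2.232 × 10^-3 × 176.12 = 0.3931 g
% C6H8O6 = 0.3931 / 0.7065 × 100 = 55.63 %

55.63 %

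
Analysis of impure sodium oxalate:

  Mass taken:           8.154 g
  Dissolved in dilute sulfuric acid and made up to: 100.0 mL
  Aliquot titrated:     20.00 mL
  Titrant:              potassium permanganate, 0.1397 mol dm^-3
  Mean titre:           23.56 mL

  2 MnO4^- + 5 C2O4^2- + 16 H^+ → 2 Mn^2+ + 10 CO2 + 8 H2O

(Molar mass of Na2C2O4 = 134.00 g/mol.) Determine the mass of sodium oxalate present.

n(KMnO4) per titration = 0.02356 × 0.1397 = 3.291 × 10^-3 mol
From the 5:2 ratio, n(Na2C2O4) in each aliquot = 5/2 × 3.291 × 10^-3 = 8.228 × 10^-3 mol
n(Na2C2O4) in the whole flask = 8.228 × 10^-3 × 100.0/20.00 = 0.04114 mol
mass of Na2C2O4 = 0.04114 × 134.00 = 5.513 g

5.513 g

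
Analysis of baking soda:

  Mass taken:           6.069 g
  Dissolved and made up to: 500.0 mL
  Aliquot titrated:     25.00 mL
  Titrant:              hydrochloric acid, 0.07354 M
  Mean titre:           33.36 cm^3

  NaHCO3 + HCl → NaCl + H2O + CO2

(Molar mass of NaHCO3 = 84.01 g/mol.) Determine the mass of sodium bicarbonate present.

n(HCl) per titration = 0.03336 × 0.07354 = 2.453 × 10^-3 mol
n(NaHCO3) in each aliquot = 2.453 × 10^-3 mol (1:1 ratio)
n(NaHCO3) in the whole flask = 2.453 × 10^-3 × 500.0/25.00 = 0.04907 mol
mass of NaHCO3 = 0.04907 × 84.01 = 4.122 g

4.122 g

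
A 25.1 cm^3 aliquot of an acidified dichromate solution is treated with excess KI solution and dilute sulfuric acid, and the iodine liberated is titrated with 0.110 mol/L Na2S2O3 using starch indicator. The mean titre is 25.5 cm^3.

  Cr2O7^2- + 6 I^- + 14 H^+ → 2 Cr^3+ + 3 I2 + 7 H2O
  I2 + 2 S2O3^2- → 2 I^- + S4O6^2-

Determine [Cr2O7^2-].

0.0186 mol/L

n(S2O3^2-) = 0.0255 × 0.110 = 2.81 × 10^-3 mol
n(I2) = n(S2O3^2-)/2 = 1.40 × 10^-3 mol
From the 1:3 ratio, n(Cr2O7^2-) in the aliquot = 1/3 × 1.40 × 10^-3 = 4.67 × 10^-4 mol
[Cr2O7^2-] = 4.67 × 10^-4 / 0.0251 = 0.0186 mol/L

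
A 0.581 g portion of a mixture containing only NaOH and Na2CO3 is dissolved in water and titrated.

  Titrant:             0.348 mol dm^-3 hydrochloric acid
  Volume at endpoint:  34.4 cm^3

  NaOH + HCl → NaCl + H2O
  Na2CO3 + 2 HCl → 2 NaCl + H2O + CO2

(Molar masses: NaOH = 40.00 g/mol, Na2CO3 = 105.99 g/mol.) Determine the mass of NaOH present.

0.164 g

n(HCl) = 0.0344 × 0.348 = 0.0120 mol
Let x = n(NaOH), y = n(Na2CO3).
Titrant: 1x + 2y = 0.0120;  mass: 40.00x + 105.99y = 0.581
Solving, x = 4.11 × 10^-3 mol, y = 3.93 × 10^-3 mol
mass of NaOH = 4.11 × 10^-3 × 40.00 = 0.164 g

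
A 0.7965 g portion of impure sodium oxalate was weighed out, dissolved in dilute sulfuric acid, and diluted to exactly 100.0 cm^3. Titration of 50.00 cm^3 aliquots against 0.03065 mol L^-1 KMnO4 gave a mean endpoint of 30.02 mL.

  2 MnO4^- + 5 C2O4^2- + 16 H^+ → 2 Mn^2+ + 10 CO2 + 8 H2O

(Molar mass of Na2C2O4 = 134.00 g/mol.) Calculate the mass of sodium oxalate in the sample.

0.6165 g

n(KMnO4) per titration = 0.03002 × 0.03065 = 9.201 × 10^-4 mol
From the 5:2 ratio, n(Na2C2O4) in each aliquot = 5/2 × 9.201 × 10^-4 = 2.300 × 10^-3 mol
n(Na2C2O4) in the whole flask = 2.300 × 10^-3 × 100.0/50.00 = 4.601 × 10^-3 mol
mass of Na2C2O4 = 4.601 × 10^-3 × 134.00 = 0.6165 g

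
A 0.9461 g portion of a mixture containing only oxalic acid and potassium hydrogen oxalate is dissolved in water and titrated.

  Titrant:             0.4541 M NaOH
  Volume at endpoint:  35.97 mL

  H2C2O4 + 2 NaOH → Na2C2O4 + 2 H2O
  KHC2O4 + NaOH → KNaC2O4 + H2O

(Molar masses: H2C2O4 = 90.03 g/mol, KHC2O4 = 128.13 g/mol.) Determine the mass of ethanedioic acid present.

0.6211 g

n(NaOH) = 0.03597 × 0.4541 = 0.01633 mol
Let x = n(H2C2O4), y = n(KHC2O4).
Titrant: 2x + 1y = 0.01633;  mass: 90.03x + 128.13y = 0.9461
Solving, x = 6.899 × 10^-3 mol, y = 2.537 × 10^-3 mol
mass of H2C2O4 = 6.899 × 10^-3 × 90.03 = 0.6211 g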